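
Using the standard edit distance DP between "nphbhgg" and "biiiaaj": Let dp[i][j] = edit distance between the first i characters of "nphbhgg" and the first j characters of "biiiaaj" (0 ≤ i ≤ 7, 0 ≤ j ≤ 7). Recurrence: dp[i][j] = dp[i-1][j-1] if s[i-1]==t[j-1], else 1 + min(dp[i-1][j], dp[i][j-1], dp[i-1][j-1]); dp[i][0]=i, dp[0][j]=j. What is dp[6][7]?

   ''  b  i  i  i  a  a  j
''  0  1  2  3  4  5  6  7
 n  1  1  2  3  4  5  6  7
 p  2  2  2  3  4  5  6  7
 h  3  3  3  3  4  5  6  7
 b  4  3  4  4  4  5  6  7
 h  5  4  4  5  5  5  6  7
 g  6  5  5  5  6  6  6  7
 g  7  6  6  6  6  7  7  7

7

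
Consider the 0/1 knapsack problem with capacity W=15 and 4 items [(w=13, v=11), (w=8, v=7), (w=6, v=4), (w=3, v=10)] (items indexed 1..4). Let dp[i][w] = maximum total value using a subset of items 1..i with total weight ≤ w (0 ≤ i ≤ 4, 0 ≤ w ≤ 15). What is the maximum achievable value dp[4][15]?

17

i\w   0   1   2   3   4   5   6   7   8   9  10  11  12  13  14  15
  0   0   0   0   0   0   0   0   0   0   0   0   0   0   0   0   0
  1   0   0   0   0   0   0   0   0   0   0   0   0   0  11  11  11
  2   0   0   0   0   0   0   0   0   7   7   7   7   7  11  11  11
  3   0   0   0   0   0   0   4   4   7   7   7   7   7  11  11  11
  4   0   0   0  10  10  10  10  10  10  14  14  17  17  17  17  17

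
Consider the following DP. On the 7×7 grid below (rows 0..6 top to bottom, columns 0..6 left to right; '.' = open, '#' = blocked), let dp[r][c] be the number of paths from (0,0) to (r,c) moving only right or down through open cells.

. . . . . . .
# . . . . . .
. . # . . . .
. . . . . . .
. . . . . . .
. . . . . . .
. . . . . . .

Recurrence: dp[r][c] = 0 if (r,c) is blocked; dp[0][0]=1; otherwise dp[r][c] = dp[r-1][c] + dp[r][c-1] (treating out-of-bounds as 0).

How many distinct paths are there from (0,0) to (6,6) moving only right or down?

r\c   0   1   2   3   4   5   6
  0   1   1   1   1   1   1   1
  1   0   1   2   3   4   5   6
  2   0   1   0   3   7  12  18
  3   0   1   1   4  11  23  41
  4   0   1   2   6  17  40  81
  5   0   1   3   9  26  66 147
  6   0   1   4  13  39 105 252

252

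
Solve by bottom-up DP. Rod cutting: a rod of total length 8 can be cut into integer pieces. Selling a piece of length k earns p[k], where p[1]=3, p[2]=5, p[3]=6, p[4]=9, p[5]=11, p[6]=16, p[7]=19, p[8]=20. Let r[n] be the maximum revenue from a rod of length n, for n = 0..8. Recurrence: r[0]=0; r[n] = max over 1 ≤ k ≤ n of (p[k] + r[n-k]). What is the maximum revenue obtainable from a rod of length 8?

   n    0    1    2    3    4    5    6    7    8
r[n]    0    3    6    9   12   15   18   21   24

24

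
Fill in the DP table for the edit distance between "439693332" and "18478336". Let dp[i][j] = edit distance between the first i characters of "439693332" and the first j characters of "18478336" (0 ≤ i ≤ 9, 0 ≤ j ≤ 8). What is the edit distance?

   ''  1  8  4  7  8  3  3  6
''  0  1  2  3  4  5  6  7  8
 4  1  1  2  2  3  4  5  6  7
 3  2  2  2  3  3  4  4  5  6
 9  3  3  3  3  4  4  5  5  6
 6  4  4  4  4  4  5  5  6  5
 9  5  5  5  5  5  5  6  6  6
 3  6  6  6  6  6  6  5  6  7
 3  7  7  7  7  7  7  6  5  6
 3  8  8  8  8  8  8  7  6  6
 2  9  9  9  9  9  9  8  7  7

7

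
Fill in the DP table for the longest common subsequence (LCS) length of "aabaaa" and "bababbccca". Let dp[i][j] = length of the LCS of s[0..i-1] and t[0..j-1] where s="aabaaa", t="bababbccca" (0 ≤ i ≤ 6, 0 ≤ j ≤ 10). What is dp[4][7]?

   ''  b  a  b  a  b  b  c  c  c  a
''  0  0  0  0  0  0  0  0  0  0  0
 a  0  0  1  1  1  1  1  1  1  1  1
 a  0  0  1  1  2  2  2  2  2  2  2
 b  0  1  1  2  2  3  3  3  3  3  3
 a  0  1  2  2  3  3  3  3  3  3  4
 a  0  1  2  2  3  3  3  3  3  3  4
 a  0  1  2  2  3  3  3  3  3  3  4

3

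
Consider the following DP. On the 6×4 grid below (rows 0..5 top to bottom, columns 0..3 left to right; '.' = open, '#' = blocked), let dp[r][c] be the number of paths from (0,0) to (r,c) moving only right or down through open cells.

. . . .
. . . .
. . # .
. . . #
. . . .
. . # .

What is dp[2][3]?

4

r\c   0   1   2   3
  0   1   1   1   1
  1   1   2   3   4
  2   1   3   0   4
  3   1   4   4   0
  4   1   5   9   9
  5   1   6   0   9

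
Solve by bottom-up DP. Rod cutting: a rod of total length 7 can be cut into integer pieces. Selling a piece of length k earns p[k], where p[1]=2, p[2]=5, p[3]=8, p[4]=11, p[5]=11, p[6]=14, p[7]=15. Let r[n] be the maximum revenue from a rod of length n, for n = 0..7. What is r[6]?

   n    0    1    2    3    4    5    6    7
r[n]    0    2    5    8   11   13   16   19

16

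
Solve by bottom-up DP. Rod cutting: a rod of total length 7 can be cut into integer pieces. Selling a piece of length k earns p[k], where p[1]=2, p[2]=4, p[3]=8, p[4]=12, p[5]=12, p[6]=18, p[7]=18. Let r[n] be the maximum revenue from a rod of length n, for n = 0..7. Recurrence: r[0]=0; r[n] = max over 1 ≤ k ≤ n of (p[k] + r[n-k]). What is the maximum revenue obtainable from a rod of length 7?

20

   n    0    1    2    3    4    5    6    7
r[n]    0    2    4    8   12   14   18   20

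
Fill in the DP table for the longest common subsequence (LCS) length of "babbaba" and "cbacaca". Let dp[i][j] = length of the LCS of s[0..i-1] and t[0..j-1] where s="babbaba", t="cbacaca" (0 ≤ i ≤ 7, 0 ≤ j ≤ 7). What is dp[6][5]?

3

   ''  c  b  a  c  a  c  a
''  0  0  0  0  0  0  0  0
 b  0  0  1  1  1  1  1  1
 a  0  0  1  2  2  2  2  2
 b  0  0  1  2  2  2  2  2
 b  0  0  1  2  2  2  2  2
 a  0  0  1  2  2  3  3  3
 b  0  0  1  2  2  3  3  3
 a  0  0  1  2  2  3  3  4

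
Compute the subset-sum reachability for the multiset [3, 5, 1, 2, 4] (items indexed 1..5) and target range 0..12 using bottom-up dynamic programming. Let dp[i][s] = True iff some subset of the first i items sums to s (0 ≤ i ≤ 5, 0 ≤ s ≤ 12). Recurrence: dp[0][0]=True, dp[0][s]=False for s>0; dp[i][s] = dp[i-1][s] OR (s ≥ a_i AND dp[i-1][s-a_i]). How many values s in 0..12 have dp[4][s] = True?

12

i\s   0   1   2   3   4   5   6   7   8   9  10  11  12
  0   T   F   F   F   F   F   F   F   F   F   F   F   F
  1   T   F   F   T   F   F   F   F   F   F   F   F   F
  2   T   F   F   T   F   T   F   F   T   F   F   F   F
  3   T   T   F   T   T   T   T   F   T   T   F   F   F
  4   T   T   T   T   T   T   T   T   T   T   T   T   F
  5   T   T   T   T   T   T   T   T   T   T   T   T   T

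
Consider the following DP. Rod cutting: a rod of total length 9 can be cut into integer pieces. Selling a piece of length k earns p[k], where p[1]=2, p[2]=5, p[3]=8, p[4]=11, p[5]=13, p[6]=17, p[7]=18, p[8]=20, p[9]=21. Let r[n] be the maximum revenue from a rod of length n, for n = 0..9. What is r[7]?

19

   n    0    1    2    3    4    5    6    7    8    9
r[n]    0    2    5    8   11   13   17   19   22   25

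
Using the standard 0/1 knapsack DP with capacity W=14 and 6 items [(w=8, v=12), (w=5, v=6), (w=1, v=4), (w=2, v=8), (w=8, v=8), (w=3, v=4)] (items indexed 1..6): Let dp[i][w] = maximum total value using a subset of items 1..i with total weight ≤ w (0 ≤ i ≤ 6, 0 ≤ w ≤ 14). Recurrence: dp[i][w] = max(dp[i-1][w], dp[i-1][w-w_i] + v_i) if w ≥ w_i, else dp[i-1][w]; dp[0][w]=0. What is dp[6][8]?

18

i\w   0   1   2   3   4   5   6   7   8   9  10  11  12  13  14
  0   0   0   0   0   0   0   0   0   0   0   0   0   0   0   0
  1   0   0   0   0   0   0   0   0  12  12  12  12  12  12  12
  2   0   0   0   0   0   6   6   6  12  12  12  12  12  18  18
  3   0   4   4   4   4   6  10  10  12  16  16  16  16  18  22
  4   0   4   8  12  12  12  12  14  18  18  20  24  24  24  24
  5   0   4   8  12  12  12  12  14  18  18  20  24  24  24  24
  6   0   4   8  12  12  12  16  16  18  18  20  24  24  24  28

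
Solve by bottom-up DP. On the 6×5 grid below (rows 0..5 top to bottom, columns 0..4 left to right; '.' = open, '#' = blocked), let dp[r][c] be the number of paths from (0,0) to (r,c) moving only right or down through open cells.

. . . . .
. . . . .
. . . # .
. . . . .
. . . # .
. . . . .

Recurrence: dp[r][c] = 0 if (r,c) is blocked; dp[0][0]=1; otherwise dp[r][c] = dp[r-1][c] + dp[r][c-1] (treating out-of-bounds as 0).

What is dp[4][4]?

r\c   0   1   2   3   4
  0   1   1   1   1   1
  1   1   2   3   4   5
  2   1   3   6   0   5
  3   1   4  10  10  15
  4   1   5  15   0  15
  5   1   6  21  21  36

15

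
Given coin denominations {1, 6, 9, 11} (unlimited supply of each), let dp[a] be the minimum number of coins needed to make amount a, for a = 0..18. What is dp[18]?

2

 a  0  1  2  3  4  5  6  7  8  9 10 11 12 13 14 15 16 17 18
dp  0  1  2  3  4  5  1  2  3  1  2  1  2  3  4  2  3  2  2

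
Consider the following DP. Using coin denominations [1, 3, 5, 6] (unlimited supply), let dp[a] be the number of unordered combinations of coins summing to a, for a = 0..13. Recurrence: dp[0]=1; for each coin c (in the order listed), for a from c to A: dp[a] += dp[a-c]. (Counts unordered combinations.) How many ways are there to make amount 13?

15

after  coin     0     1     2     3     4     5     6     7     8     9    10    11    12    13
          1     1     1     1     1     1     1     1     1     1     1     1     1     1     1
          3     1     1     1     2     2     2     3     3     3     4     4     4     5     5
          5     1     1     1     2     2     3     4     4     5     6     7     8     9    10
          6     1     1     1     2     2     3     5     5     6     8     9    11    14    15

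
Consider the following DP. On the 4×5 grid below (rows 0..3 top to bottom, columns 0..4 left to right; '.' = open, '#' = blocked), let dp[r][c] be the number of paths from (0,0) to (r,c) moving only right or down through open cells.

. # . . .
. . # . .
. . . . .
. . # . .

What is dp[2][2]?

r\c   0   1   2   3   4
  0   1   0   0   0   0
  1   1   1   0   0   0
  2   1   2   2   2   2
  3   1   3   0   2   4

2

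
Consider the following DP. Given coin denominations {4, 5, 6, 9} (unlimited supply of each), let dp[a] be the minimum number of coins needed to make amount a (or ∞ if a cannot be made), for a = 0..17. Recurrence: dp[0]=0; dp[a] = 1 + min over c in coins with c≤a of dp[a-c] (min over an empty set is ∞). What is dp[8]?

 a  0  1  2  3  4  5  6  7  8  9 10 11 12 13 14 15 16 17
dp  0  -  -  -  1  1  1  -  2  1  2  2  2  2  2  2  3  3
(- denotes ∞ / unreachable)

2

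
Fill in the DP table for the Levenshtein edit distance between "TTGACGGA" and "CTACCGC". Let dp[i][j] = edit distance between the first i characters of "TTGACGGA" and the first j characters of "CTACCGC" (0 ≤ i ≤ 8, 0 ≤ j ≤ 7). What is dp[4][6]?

   ''  C  T  A  C  C  G  C
''  0  1  2  3  4  5  6  7
 T  1  1  1  2  3  4  5  6
 T  2  2  1  2  3  4  5  6
 G  3  3  2  2  3  4  4  5
 A  4  4  3  2  3  4  5  5
 C  5  4  4  3  2  3  4  5
 G  6  5  5  4  3  3  3  4
 G  7  6  6  5  4  4  3  4
 A  8  7  7  6  5  5  4  4

5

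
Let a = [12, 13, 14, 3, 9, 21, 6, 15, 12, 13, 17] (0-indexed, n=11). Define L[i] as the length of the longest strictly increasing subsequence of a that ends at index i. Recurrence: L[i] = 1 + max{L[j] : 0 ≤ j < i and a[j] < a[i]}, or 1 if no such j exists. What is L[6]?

2

   i    0    1    2    3    4    5    6    7    8    9   10
a[i]   12   13   14    3    9   21    6   15   12   13   17
L[i]    1    2    3    1    2    4    2    4    3    4    5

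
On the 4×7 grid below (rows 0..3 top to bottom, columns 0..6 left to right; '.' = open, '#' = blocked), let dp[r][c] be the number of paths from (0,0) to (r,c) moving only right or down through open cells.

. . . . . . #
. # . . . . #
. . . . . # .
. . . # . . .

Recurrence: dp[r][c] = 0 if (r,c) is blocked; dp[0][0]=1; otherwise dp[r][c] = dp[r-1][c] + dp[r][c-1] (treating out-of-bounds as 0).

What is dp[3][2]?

4

r\c   0   1   2   3   4   5   6
  0   1   1   1   1   1   1   0
  1   1   0   1   2   3   4   0
  2   1   1   2   4   7   0   0
  3   1   2   4   0   7   7   7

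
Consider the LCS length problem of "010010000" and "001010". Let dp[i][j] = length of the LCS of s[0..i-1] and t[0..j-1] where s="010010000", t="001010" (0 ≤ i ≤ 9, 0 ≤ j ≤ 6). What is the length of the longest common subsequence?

   ''  0  0  1  0  1  0
''  0  0  0  0  0  0  0
 0  0  1  1  1  1  1  1
 1  0  1  1  2  2  2  2
 0  0  1  2  2  3  3  3
 0  0  1  2  2  3  3  4
 1  0  1  2  3  3  4  4
 0  0  1  2  3  4  4  5
 0  0  1  2  3  4  4  5
 0  0  1  2  3  4  4  5
 0  0  1  2  3  4  4  5

5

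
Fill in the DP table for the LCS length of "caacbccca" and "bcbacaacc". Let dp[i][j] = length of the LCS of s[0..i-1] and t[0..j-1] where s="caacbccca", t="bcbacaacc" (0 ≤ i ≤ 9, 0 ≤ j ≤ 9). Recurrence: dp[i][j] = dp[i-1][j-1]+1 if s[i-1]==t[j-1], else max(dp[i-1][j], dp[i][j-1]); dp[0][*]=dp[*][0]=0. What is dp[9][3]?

2

   ''  b  c  b  a  c  a  a  c  c
''  0  0  0  0  0  0  0  0  0  0
 c  0  0  1  1  1  1  1  1  1  1
 a  0  0  1  1  2  2  2  2  2  2
 a  0  0  1  1  2  2  3  3  3  3
 c  0  0  1  1  2  3  3  3  4  4
 b  0  1  1  2  2  3  3  3  4  4
 c  0  1  2  2  2  3  3  3  4  5
 c  0  1  2  2  2  3  3  3  4  5
 c  0  1  2  2  2  3  3  3  4  5
 a  0  1  2  2  3  3  4  4  4  5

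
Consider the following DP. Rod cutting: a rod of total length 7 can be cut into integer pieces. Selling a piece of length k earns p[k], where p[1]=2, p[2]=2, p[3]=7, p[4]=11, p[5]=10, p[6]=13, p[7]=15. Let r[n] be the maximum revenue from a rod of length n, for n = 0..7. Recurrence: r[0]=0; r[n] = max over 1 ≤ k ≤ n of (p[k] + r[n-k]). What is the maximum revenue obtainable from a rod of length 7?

   n    0    1    2    3    4    5    6    7
r[n]    0    2    4    7   11   13   15   18

18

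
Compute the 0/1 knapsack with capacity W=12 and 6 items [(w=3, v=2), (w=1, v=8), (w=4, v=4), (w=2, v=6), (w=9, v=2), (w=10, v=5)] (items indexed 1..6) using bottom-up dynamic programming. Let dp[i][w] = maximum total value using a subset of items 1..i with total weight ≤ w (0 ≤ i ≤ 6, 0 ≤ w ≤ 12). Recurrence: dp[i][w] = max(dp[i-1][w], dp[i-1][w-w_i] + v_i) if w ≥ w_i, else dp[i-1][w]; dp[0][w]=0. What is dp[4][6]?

i\w   0   1   2   3   4   5   6   7   8   9  10  11  12
  0   0   0   0   0   0   0   0   0   0   0   0   0   0
  1   0   0   0   2   2   2   2   2   2   2   2   2   2
  2   0   8   8   8  10  10  10  10  10  10  10  10  10
  3   0   8   8   8  10  12  12  12  14  14  14  14  14
  4   0   8   8  14  14  14  16  18  18  18  20  20  20
  5   0   8   8  14  14  14  16  18  18  18  20  20  20
  6   0   8   8  14  14  14  16  18  18  18  20  20  20

16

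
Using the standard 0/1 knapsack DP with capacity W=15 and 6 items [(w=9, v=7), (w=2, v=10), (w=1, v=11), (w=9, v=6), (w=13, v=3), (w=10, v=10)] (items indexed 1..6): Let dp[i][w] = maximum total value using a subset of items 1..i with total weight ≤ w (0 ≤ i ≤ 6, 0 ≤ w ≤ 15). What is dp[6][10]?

21

i\w   0   1   2   3   4   5   6   7   8   9  10  11  12  13  14  15
  0   0   0   0   0   0   0   0   0   0   0   0   0   0   0   0   0
  1   0   0   0   0   0   0   0   0   0   7   7   7   7   7   7   7
  2   0   0  10  10  10  10  10  10  10  10  10  17  17  17  17  17
  3   0  11  11  21  21  21  21  21  21  21  21  21  28  28  28  28
  4   0  11  11  21  21  21  21  21  21  21  21  21  28  28  28  28
  5   0  11  11  21  21  21  21  21  21  21  21  21  28  28  28  28
  6   0  11  11  21  21  21  21  21  21  21  21  21  28  31  31  31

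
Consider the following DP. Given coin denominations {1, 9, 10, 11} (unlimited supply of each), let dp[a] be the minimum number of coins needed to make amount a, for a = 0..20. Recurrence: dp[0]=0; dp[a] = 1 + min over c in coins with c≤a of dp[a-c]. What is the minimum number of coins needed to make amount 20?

 a  0  1  2  3  4  5  6  7  8  9 10 11 12 13 14 15 16 17 18 19 20
dp  0  1  2  3  4  5  6  7  8  1  1  1  2  3  4  5  6  7  2  2  2

2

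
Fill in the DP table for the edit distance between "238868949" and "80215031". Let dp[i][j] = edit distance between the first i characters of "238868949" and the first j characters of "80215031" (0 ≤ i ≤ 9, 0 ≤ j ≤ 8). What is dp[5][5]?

5

   ''  8  0  2  1  5  0  3  1
''  0  1  2  3  4  5  6  7  8
 2  1  1  2  2  3  4  5  6  7
 3  2  2  2  3  3  4  5  5  6
 8  3  2  3  3  4  4  5  6  6
 8  4  3  3  4  4  5  5  6  7
 6  5  4  4  4  5  5  6  6  7
 8  6  5  5  5  5  6  6  7  7
 9  7  6  6  6  6  6  7  7  8
 4  8  7  7  7  7  7  7  8  8
 9  9  8  8  8  8  8  8  8  9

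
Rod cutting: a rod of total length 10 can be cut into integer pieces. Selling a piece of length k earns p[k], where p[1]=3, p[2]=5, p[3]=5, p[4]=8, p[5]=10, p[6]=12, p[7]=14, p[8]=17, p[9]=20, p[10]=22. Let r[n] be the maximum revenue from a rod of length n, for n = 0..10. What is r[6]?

   n    0    1    2    3    4    5    6    7    8    9   10
r[n]    0    3    6    9   12   15   18   21   24   27   30

18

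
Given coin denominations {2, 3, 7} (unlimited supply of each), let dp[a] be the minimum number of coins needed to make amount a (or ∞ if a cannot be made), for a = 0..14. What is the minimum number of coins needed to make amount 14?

 a  0  1  2  3  4  5  6  7  8  9 10 11 12 13 14
dp  0  -  1  1  2  2  2  1  3  2  2  3  3  3  2
(- denotes ∞ / unreachable)

2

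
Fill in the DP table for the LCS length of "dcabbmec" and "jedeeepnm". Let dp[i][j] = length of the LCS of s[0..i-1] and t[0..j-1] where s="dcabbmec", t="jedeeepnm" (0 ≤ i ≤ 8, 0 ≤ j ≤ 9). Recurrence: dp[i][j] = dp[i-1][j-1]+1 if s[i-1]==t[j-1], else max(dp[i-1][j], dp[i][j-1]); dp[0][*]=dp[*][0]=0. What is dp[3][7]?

   ''  j  e  d  e  e  e  p  n  m
''  0  0  0  0  0  0  0  0  0  0
 d  0  0  0  1  1  1  1  1  1  1
 c  0  0  0  1  1  1  1  1  1  1
 a  0  0  0  1  1  1  1  1  1  1
 b  0  0  0  1  1  1  1  1  1  1
 b  0  0  0  1  1  1  1  1  1  1
 m  0  0  0  1  1  1  1  1  1  2
 e  0  0  1  1  2  2  2  2  2  2
 c  0  0  1  1  2  2  2  2  2  2

1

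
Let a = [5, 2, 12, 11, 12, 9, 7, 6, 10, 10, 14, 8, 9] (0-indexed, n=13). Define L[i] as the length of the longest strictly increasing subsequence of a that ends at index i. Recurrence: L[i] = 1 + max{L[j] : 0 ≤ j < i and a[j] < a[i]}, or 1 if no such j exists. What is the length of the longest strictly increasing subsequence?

   i    0    1    2    3    4    5    6    7    8    9   10   11   12
a[i]    5    2   12   11   12    9    7    6   10   10   14    8    9
L[i]    1    1    2    2    3    2    2    2    3    3    4    3    4

4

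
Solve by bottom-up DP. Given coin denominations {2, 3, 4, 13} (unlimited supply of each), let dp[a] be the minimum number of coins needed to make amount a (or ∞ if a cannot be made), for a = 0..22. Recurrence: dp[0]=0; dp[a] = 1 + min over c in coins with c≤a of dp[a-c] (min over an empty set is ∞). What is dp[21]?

 a  0  1  2  3  4  5  6  7  8  9 10 11 12 13 14 15 16 17 18 19 20 21 22
dp  0  -  1  1  1  2  2  2  2  3  3  3  3  1  4  2  2  2  3  3  3  3  4
(- denotes ∞ / unreachable)

3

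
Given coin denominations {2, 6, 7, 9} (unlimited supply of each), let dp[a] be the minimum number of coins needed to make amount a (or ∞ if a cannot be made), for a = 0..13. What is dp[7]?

 a  0  1  2  3  4  5  6  7  8  9 10 11 12 13
dp  0  -  1  -  2  -  1  1  2  1  3  2  2  2
(- denotes ∞ / unreachable)

1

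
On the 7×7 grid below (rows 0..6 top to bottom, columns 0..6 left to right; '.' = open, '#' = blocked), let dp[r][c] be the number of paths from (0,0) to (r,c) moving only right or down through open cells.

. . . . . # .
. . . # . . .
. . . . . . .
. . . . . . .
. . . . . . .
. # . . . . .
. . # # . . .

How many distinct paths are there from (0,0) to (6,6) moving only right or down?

595

r\c   0   1   2   3   4   5   6
  0   1   1   1   1   1   0   0
  1   1   2   3   0   1   1   1
  2   1   3   6   6   7   8   9
  3   1   4  10  16  23  31  40
  4   1   5  15  31  54  85 125
  5   1   0  15  46 100 185 310
  6   1   1   0   0 100 285 595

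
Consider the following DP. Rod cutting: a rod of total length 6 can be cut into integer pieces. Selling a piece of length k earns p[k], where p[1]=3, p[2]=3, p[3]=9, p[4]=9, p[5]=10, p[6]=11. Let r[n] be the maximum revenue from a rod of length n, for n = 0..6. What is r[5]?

   n    0    1    2    3    4    5    6
r[n]    0    3    6    9   12   15   18

15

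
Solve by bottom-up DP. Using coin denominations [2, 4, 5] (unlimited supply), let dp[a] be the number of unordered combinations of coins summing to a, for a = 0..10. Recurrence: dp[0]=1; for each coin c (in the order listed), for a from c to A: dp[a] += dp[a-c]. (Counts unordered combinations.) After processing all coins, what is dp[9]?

2

after  coin     0     1     2     3     4     5     6     7     8     9    10
          2     1     0     1     0     1     0     1     0     1     0     1
          4     1     0     1     0     2     0     2     0     3     0     3
          5     1     0     1     0     2     1     2     1     3     2     4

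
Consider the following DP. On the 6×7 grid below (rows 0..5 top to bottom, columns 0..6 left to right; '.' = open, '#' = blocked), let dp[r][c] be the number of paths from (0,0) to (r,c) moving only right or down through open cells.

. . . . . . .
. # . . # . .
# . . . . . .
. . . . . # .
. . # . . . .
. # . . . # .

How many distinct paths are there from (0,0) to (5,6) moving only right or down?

r\c   0   1   2   3   4   5   6
  0   1   1   1   1   1   1   1
  1   1   0   1   2   0   1   2
  2   0   0   1   3   3   4   6
  3   0   0   1   4   7   0   6
  4   0   0   0   4  11  11  17
  5   0   0   0   4  15   0  17

17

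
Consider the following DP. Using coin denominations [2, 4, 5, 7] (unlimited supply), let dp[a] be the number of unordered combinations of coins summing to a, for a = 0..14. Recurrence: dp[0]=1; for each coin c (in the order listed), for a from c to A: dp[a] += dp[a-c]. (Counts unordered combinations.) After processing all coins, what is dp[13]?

after  coin     0     1     2     3     4     5     6     7     8     9    10    11    12    13    14
          2     1     0     1     0     1     0     1     0     1     0     1     0     1     0     1
          4     1     0     1     0     2     0     2     0     3     0     3     0     4     0     4
          5     1     0     1     0     2     1     2     1     3     2     4     2     5     3     6
          7     1     0     1     0     2     1     2     2     3     3     4     4     6     5     8

5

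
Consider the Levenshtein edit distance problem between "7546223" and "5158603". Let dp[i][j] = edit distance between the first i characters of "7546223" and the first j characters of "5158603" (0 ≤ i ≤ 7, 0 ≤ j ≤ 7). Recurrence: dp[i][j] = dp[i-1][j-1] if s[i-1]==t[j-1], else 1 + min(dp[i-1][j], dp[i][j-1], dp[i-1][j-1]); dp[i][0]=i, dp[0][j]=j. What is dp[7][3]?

6

   ''  5  1  5  8  6  0  3
''  0  1  2  3  4  5  6  7
 7  1  1  2  3  4  5  6  7
 5  2  1  2  2  3  4  5  6
 4  3  2  2  3  3  4  5  6
 6  4  3  3  3  4  3  4  5
 2  5  4  4  4  4  4  4  5
 2  6  5  5  5  5  5  5  5
 3  7  6  6  6  6  6  6  5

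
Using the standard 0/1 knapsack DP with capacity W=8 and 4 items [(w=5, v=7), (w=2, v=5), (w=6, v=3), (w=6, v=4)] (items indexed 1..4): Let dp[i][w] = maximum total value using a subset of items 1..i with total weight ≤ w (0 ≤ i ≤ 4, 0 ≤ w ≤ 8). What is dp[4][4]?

i\w   0   1   2   3   4   5   6   7   8
  0   0   0   0   0   0   0   0   0   0
  1   0   0   0   0   0   7   7   7   7
  2   0   0   5   5   5   7   7  12  12
  3   0   0   5   5   5   7   7  12  12
  4   0   0   5   5   5   7   7  12  12

5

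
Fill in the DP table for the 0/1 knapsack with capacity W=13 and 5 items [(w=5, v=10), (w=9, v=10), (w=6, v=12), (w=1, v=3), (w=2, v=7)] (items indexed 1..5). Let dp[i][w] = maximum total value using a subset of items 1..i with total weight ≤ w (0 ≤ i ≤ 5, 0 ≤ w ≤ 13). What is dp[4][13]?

25

i\w   0   1   2   3   4   5   6   7   8   9  10  11  12  13
  0   0   0   0   0   0   0   0   0   0   0   0   0   0   0
  1   0   0   0   0   0  10  10  10  10  10  10  10  10  10
  2   0   0   0   0   0  10  10  10  10  10  10  10  10  10
  3   0   0   0   0   0  10  12  12  12  12  12  22  22  22
  4   0   3   3   3   3  10  13  15  15  15  15  22  25  25
  5   0   3   7  10  10  10  13  17  20  22  22  22  25  29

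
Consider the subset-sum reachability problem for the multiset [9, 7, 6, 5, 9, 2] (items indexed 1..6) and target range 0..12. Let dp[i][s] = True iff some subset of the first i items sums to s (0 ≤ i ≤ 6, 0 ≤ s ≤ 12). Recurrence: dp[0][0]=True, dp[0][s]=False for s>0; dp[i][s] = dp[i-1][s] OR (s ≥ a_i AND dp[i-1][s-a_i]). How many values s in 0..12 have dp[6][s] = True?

i\s   0   1   2   3   4   5   6   7   8   9  10  11  12
  0   T   F   F   F   F   F   F   F   F   F   F   F   F
  1   T   F   F   F   F   F   F   F   F   T   F   F   F
  2   T   F   F   F   F   F   F   T   F   T   F   F   F
  3   T   F   F   F   F   F   T   T   F   T   F   F   F
  4   T   F   F   F   F   T   T   T   F   T   F   T   T
  5   T   F   F   F   F   T   T   T   F   T   F   T   T
  6   T   F   T   F   F   T   T   T   T   T   F   T   T

9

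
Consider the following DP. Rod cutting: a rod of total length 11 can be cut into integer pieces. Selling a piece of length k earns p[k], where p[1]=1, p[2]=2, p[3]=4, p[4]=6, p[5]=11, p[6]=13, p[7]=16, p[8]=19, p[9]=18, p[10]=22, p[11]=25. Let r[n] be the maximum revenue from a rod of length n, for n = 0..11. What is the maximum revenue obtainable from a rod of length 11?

   n    0    1    2    3    4    5    6    7    8    9   10   11
r[n]    0    1    2    4    6   11   13   16   19   20   22   25

25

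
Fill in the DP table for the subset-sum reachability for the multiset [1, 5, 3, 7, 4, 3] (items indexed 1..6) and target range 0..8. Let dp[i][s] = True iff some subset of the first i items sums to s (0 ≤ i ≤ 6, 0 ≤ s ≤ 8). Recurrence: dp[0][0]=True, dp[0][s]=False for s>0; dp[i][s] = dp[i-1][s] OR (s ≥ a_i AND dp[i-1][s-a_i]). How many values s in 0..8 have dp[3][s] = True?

i\s   0   1   2   3   4   5   6   7   8
  0   T   F   F   F   F   F   F   F   F
  1   T   T   F   F   F   F   F   F   F
  2   T   T   F   F   F   T   T   F   F
  3   T   T   F   T   T   T   T   F   T
  4   T   T   F   T   T   T   T   T   T
  5   T   T   F   T   T   T   T   T   T
  6   T   T   F   T   T   T   T   T   T

7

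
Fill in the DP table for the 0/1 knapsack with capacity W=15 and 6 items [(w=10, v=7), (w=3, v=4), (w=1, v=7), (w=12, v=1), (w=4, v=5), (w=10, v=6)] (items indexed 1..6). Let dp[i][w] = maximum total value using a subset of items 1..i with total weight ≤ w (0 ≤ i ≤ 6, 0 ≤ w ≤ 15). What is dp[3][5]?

i\w   0   1   2   3   4   5   6   7   8   9  10  11  12  13  14  15
  0   0   0   0   0   0   0   0   0   0   0   0   0   0   0   0   0
  1   0   0   0   0   0   0   0   0   0   0   7   7   7   7   7   7
  2   0   0   0   4   4   4   4   4   4   4   7   7   7  11  11  11
  3   0   7   7   7  11  11  11  11  11  11  11  14  14  14  18  18
  4   0   7   7   7  11  11  11  11  11  11  11  14  14  14  18  18
  5   0   7   7   7  11  12  12  12  16  16  16  16  16  16  18  19
  6   0   7   7   7  11  12  12  12  16  16  16  16  16  16  18  19

11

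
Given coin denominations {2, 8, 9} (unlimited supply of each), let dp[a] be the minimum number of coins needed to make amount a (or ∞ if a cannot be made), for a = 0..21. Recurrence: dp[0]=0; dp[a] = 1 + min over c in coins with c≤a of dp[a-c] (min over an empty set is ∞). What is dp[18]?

2

 a  0  1  2  3  4  5  6  7  8  9 10 11 12 13 14 15 16 17 18 19 20 21
dp  0  -  1  -  2  -  3  -  1  1  2  2  3  3  4  4  2  2  2  3  3  4
(- denotes ∞ / unreachable)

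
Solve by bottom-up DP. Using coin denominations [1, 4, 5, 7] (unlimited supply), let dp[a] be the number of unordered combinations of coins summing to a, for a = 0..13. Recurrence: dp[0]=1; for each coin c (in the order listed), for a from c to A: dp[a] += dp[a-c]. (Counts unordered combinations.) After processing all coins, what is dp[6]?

3

after  coin     0     1     2     3     4     5     6     7     8     9    10    11    12    13
          1     1     1     1     1     1     1     1     1     1     1     1     1     1     1
          4     1     1     1     1     2     2     2     2     3     3     3     3     4     4
          5     1     1     1     1     2     3     3     3     4     5     6     6     7     8
          7     1     1     1     1     2     3     3     4     5     6     7     8    10    11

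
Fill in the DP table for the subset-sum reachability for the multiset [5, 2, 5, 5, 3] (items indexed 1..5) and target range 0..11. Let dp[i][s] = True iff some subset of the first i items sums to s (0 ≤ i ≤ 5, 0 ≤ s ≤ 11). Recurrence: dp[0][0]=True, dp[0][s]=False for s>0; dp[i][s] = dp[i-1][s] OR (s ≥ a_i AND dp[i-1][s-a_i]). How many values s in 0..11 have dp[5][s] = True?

7

i\s   0   1   2   3   4   5   6   7   8   9  10  11
  0   T   F   F   F   F   F   F   F   F   F   F   F
  1   T   F   F   F   F   T   F   F   F   F   F   F
  2   T   F   T   F   F   T   F   T   F   F   F   F
  3   T   F   T   F   F   T   F   T   F   F   T   F
  4   T   F   T   F   F   T   F   T   F   F   T   F
  5   T   F   T   T   F   T   F   T   T   F   T   F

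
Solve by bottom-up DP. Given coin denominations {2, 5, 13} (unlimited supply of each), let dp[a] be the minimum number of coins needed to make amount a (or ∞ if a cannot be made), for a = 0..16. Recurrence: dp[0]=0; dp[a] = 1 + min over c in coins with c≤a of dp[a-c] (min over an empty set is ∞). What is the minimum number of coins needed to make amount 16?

 a  0  1  2  3  4  5  6  7  8  9 10 11 12 13 14 15 16
dp  0  -  1  -  2  1  3  2  4  3  2  4  3  1  4  2  5
(- denotes ∞ / unreachable)

5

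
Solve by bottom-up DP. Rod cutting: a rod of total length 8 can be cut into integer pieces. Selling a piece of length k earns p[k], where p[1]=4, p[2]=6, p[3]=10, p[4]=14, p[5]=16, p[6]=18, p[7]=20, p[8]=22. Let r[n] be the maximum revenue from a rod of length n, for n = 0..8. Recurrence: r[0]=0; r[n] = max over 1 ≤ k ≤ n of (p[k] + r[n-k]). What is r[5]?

   n    0    1    2    3    4    5    6    7    8
r[n]    0    4    8   12   16   20   24   28   32

20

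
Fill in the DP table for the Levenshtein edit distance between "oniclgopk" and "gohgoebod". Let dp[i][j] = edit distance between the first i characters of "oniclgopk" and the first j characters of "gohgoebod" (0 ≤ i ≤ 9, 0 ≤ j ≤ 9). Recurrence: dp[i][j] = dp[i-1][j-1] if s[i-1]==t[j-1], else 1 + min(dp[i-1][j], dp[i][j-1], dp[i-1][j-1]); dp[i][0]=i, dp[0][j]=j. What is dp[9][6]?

   ''  g  o  h  g  o  e  b  o  d
''  0  1  2  3  4  5  6  7  8  9
 o  1  1  1  2  3  4  5  6  7  8
 n  2  2  2  2  3  4  5  6  7  8
 i  3  3  3  3  3  4  5  6  7  8
 c  4  4  4  4  4  4  5  6  7  8
 l  5  5  5  5  5  5  5  6  7  8
 g  6  5  6  6  5  6  6  6  7  8
 o  7  6  5  6  6  5  6  7  6  7
 p  8  7  6  6  7  6  6  7  7  7
 k  9  8  7  7  7  7  7  7  8  8

7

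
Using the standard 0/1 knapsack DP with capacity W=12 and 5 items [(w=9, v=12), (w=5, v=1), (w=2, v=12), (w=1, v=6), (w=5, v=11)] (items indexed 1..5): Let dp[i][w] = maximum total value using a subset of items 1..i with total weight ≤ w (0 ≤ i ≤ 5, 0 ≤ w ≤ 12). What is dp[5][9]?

29

i\w   0   1   2   3   4   5   6   7   8   9  10  11  12
  0   0   0   0   0   0   0   0   0   0   0   0   0   0
  1   0   0   0   0   0   0   0   0   0  12  12  12  12
  2   0   0   0   0   0   1   1   1   1  12  12  12  12
  3   0   0  12  12  12  12  12  13  13  13  13  24  24
  4   0   6  12  18  18  18  18  18  19  19  19  24  30
  5   0   6  12  18  18  18  18  23  29  29  29  29  30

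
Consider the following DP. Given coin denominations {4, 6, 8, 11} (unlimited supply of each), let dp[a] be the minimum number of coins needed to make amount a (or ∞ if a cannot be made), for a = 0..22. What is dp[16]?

 a  0  1  2  3  4  5  6  7  8  9 10 11 12 13 14 15 16 17 18 19 20 21 22
dp  0  -  -  -  1  -  1  -  1  -  2  1  2  -  2  2  2  2  3  2  3  3  2
(- denotes ∞ / unreachable)

2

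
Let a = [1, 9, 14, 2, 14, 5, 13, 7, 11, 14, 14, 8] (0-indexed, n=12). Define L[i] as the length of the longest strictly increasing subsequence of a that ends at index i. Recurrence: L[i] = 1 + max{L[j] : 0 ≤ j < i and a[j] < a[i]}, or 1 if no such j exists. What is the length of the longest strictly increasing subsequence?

   i    0    1    2    3    4    5    6    7    8    9   10   11
a[i]    1    9   14    2   14    5   13    7   11   14   14    8
L[i]    1    2    3    2    3    3    4    4    5    6    6    5

6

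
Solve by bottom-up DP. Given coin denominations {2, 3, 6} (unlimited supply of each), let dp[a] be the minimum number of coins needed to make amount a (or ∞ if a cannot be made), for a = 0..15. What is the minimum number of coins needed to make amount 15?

3

 a  0  1  2  3  4  5  6  7  8  9 10 11 12 13 14 15
dp  0  -  1  1  2  2  1  3  2  2  3  3  2  4  3  3
(- denotes ∞ / unreachable)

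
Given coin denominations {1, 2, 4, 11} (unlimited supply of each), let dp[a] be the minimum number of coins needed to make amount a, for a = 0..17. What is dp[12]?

 a  0  1  2  3  4  5  6  7  8  9 10 11 12 13 14 15 16 17
dp  0  1  1  2  1  2  2  3  2  3  3  1  2  2  3  2  3  3

2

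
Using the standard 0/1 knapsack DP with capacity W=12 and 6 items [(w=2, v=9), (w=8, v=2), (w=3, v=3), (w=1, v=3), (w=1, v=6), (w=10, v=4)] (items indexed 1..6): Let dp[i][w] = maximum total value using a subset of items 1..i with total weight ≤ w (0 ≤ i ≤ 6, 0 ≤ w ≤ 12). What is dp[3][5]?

12

i\w   0   1   2   3   4   5   6   7   8   9  10  11  12
  0   0   0   0   0   0   0   0   0   0   0   0   0   0
  1   0   0   9   9   9   9   9   9   9   9   9   9   9
  2   0   0   9   9   9   9   9   9   9   9  11  11  11
  3   0   0   9   9   9  12  12  12  12  12  12  12  12
  4   0   3   9  12  12  12  15  15  15  15  15  15  15
  5   0   6   9  15  18  18  18  21  21  21  21  21  21
  6   0   6   9  15  18  18  18  21  21  21  21  21  21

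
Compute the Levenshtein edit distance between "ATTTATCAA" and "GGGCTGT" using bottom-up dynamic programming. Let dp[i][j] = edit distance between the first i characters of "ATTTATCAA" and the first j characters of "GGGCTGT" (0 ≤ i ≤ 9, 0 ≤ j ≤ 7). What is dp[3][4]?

4

   ''  G  G  G  C  T  G  T
''  0  1  2  3  4  5  6  7
 A  1  1  2  3  4  5  6  7
 T  2  2  2  3  4  4  5  6
 T  3  3  3  3  4  4  5  5
 T  4  4  4  4  4  4  5  5
 A  5  5  5  5  5  5  5  6
 T  6  6  6  6  6  5  6  5
 C  7  7  7  7  6  6  6  6
 A  8  8  8  8  7  7  7  7
 A  9  9  9  9  8  8  8  8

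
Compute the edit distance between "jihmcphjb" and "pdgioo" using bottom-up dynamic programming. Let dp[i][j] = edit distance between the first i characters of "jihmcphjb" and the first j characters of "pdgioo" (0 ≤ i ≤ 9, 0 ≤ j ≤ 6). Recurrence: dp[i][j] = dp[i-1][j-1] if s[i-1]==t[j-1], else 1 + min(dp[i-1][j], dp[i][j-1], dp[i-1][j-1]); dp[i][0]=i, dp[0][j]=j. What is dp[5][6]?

6

   ''  p  d  g  i  o  o
''  0  1  2  3  4  5  6
 j  1  1  2  3  4  5  6
 i  2  2  2  3  3  4  5
 h  3  3  3  3  4  4  5
 m  4  4  4  4  4  5  5
 c  5  5  5  5  5  5  6
 p  6  5  6  6  6  6  6
 h  7  6  6  7  7  7  7
 j  8  7  7  7  8  8  8
 b  9  8  8  8  8  9  9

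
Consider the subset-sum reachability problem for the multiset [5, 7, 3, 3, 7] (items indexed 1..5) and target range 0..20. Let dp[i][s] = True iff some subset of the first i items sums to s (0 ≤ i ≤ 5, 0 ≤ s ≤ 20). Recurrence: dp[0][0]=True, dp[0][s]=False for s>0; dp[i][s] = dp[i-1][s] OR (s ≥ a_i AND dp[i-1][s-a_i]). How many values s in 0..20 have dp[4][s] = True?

i\s   0   1   2   3   4   5   6   7   8   9  10  11  12  13  14  15  16  17  18  19  20
  0   T   F   F   F   F   F   F   F   F   F   F   F   F   F   F   F   F   F   F   F   F
  1   T   F   F   F   F   T   F   F   F   F   F   F   F   F   F   F   F   F   F   F   F
  2   T   F   F   F   F   T   F   T   F   F   F   F   T   F   F   F   F   F   F   F   F
  3   T   F   F   T   F   T   F   T   T   F   T   F   T   F   F   T   F   F   F   F   F
  4   T   F   F   T   F   T   T   T   T   F   T   T   T   T   F   T   F   F   T   F   F
  5   T   F   F   T   F   T   T   T   T   F   T   T   T   T   T   T   F   T   T   T   T

12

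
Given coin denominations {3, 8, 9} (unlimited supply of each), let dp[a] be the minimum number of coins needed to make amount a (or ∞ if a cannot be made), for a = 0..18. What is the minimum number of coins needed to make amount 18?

2

 a  0  1  2  3  4  5  6  7  8  9 10 11 12 13 14 15 16 17 18
dp  0  -  -  1  -  -  2  -  1  1  -  2  2  -  3  3  2  2  2
(- denotes ∞ / unreachable)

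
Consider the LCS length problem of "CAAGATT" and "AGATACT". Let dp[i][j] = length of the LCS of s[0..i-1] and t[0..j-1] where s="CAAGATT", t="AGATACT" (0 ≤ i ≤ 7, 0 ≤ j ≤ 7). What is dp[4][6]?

2

   ''  A  G  A  T  A  C  T
''  0  0  0  0  0  0  0  0
 C  0  0  0  0  0  0  1  1
 A  0  1  1  1  1  1  1  1
 A  0  1  1  2  2  2  2  2
 G  0  1  2  2  2  2  2  2
 A  0  1  2  3  3  3  3  3
 T  0  1  2  3  4  4  4  4
 T  0  1  2  3  4  4  4  5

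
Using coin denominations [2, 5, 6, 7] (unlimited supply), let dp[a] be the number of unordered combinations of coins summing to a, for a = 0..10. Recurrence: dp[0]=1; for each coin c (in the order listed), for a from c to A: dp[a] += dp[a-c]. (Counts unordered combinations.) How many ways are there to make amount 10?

after  coin     0     1     2     3     4     5     6     7     8     9    10
          2     1     0     1     0     1     0     1     0     1     0     1
          5     1     0     1     0     1     1     1     1     1     1     2
          6     1     0     1     0     1     1     2     1     2     1     3
          7     1     0     1     0     1     1     2     2     2     2     3

3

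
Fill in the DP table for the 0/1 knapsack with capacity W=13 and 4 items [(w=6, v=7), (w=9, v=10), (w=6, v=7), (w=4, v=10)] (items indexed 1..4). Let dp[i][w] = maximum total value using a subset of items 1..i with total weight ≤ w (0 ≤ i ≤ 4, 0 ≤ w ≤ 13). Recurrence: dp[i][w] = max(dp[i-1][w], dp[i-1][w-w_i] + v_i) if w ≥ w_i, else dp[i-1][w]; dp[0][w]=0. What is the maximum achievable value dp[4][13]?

i\w   0   1   2   3   4   5   6   7   8   9  10  11  12  13
  0   0   0   0   0   0   0   0   0   0   0   0   0   0   0
  1   0   0   0   0   0   0   7   7   7   7   7   7   7   7
  2   0   0   0   0   0   0   7   7   7  10  10  10  10  10
  3   0   0   0   0   0   0   7   7   7  10  10  10  14  14
  4   0   0   0   0  10  10  10  10  10  10  17  17  17  20

20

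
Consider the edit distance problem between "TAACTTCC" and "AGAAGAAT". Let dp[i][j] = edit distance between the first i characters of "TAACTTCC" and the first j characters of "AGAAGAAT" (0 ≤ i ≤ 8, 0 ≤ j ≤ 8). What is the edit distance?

7

   ''  A  G  A  A  G  A  A  T
''  0  1  2  3  4  5  6  7  8
 T  1  1  2  3  4  5  6  7  7
 A  2  1  2  2  3  4  5  6  7
 A  3  2  2  2  2  3  4  5  6
 C  4  3  3  3  3  3  4  5  6
 T  5  4  4  4  4  4  4  5  5
 T  6  5  5  5  5  5  5  5  5
 C  7  6  6  6  6  6  6  6  6
 C  8  7  7  7  7  7  7  7  7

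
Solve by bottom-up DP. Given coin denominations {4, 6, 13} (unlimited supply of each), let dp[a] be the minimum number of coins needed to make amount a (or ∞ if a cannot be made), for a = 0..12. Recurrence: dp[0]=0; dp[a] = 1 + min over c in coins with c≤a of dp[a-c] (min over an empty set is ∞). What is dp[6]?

 a  0  1  2  3  4  5  6  7  8  9 10 11 12
dp  0  -  -  -  1  -  1  -  2  -  2  -  2
(- denotes ∞ / unreachable)

1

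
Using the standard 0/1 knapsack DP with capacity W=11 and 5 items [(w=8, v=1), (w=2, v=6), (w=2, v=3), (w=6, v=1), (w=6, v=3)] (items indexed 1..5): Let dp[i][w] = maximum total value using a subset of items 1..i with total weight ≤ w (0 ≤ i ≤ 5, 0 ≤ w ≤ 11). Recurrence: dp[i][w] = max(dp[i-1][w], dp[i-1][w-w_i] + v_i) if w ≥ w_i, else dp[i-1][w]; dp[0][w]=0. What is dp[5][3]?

6

i\w   0   1   2   3   4   5   6   7   8   9  10  11
  0   0   0   0   0   0   0   0   0   0   0   0   0
  1   0   0   0   0   0   0   0   0   1   1   1   1
  2   0   0   6   6   6   6   6   6   6   6   7   7
  3   0   0   6   6   9   9   9   9   9   9   9   9
  4   0   0   6   6   9   9   9   9   9   9  10  10
  5   0   0   6   6   9   9   9   9   9   9  12  12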